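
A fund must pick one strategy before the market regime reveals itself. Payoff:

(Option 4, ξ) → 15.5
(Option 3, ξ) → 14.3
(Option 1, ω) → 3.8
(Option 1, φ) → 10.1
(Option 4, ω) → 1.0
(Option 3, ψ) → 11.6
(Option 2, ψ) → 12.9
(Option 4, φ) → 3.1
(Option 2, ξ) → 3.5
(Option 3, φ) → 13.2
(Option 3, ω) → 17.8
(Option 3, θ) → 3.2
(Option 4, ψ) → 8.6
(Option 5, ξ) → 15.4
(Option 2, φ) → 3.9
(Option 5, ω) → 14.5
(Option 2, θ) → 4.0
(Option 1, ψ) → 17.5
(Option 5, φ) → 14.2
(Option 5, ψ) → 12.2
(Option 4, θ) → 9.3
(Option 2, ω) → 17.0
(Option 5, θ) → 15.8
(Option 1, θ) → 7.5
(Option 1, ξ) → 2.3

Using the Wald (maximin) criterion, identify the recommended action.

Option 5

Row minima: Option 1=2.3, Option 2=3.5, Option 3=3.2, Option 4=1.0, Option 5=12.2
Best worst-case = 12.2 → Option 5.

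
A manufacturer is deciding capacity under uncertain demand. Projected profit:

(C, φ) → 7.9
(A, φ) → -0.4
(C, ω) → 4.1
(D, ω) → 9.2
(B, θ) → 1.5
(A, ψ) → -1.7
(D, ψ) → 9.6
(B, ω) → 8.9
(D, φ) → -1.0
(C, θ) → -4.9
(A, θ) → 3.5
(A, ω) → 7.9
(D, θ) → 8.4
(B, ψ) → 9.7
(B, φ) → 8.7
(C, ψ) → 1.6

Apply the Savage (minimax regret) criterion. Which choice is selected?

B

Column bests: θ=8.4, φ=8.7, ψ=9.7, ω=9.2.
A regrets: 4.9, 9.1, 11.4, 1.3 → max 11.4
B regrets: 6.9, 0.0, 0.0, 0.3 → max 6.9
C regrets: 13.3, 0.8, 8.1, 5.1 → max 13.3
D regrets: 0.0, 9.7, 0.1, 0.0 → max 9.7
Smallest max regret = 6.9 → B.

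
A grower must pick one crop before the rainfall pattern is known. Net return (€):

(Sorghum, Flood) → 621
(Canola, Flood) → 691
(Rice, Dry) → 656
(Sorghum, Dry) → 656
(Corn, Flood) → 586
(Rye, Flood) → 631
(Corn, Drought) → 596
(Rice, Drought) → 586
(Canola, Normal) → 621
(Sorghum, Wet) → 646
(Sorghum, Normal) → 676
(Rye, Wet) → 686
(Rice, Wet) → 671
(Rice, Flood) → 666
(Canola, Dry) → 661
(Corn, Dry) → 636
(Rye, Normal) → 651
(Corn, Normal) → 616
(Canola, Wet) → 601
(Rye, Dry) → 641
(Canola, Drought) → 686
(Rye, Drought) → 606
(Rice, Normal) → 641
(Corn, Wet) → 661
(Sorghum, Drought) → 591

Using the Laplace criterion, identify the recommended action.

Row averages: Sorghum=638, Canola=652, Corn=619, Rye=643, Rice=644
Highest average = 652 → Canola.

Canola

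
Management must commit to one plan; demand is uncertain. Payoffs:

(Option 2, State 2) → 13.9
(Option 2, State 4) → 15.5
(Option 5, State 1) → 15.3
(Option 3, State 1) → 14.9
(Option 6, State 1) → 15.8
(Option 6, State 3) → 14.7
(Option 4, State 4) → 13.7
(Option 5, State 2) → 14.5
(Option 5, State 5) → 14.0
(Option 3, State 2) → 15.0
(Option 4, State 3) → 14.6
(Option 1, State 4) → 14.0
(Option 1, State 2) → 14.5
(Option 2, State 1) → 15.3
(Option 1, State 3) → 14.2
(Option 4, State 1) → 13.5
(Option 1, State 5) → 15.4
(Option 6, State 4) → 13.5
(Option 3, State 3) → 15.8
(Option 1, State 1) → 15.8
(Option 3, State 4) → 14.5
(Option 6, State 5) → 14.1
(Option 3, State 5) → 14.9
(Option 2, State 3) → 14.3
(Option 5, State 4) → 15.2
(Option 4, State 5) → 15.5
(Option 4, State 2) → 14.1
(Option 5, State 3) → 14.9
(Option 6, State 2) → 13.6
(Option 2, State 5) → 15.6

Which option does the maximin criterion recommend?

Option 3

Row minima: Option 1=14.0, Option 2=13.9, Option 3=14.5, Option 4=13.5, Option 5=14.0, Option 6=13.5
Best worst-case = 14.5 → Option 3.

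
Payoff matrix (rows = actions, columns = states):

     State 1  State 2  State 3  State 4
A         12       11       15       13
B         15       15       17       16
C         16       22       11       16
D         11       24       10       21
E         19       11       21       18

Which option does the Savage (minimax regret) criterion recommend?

Column bests: State 1=19, State 2=24, State 3=21, State 4=21.
A regrets: 7, 13, 6, 8 → max 13
B regrets: 4, 9, 4, 5 → max 9
C regrets: 3, 2, 10, 5 → max 10
D regrets: 8, 0, 11, 0 → max 11
E regrets: 0, 13, 0, 3 → max 13
Smallest max regret = 9 → B.

B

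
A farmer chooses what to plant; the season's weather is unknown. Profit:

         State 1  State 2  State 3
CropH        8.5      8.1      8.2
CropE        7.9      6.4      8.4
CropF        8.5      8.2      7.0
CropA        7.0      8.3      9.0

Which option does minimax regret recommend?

Column bests: State 1=8.5, State 2=8.3, State 3=9.0.
CropH regrets: 0.0, 0.2, 0.8 → max 0.8
CropE regrets: 0.6, 1.9, 0.6 → max 1.9
CropF regrets: 0.0, 0.1, 2.0 → max 2.0
CropA regrets: 1.5, 0.0, 0.0 → max 1.5
Smallest max regret = 0.8 → CropH.

CropH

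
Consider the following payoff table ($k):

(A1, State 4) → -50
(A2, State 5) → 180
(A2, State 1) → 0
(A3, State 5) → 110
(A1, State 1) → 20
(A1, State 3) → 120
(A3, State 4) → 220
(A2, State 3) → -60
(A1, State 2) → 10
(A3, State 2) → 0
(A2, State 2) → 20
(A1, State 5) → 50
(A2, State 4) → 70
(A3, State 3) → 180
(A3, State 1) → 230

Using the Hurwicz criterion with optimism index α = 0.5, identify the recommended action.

A3

A1: 0.5·120 + 0.5·(-50) = 35
A2: 0.5·180 + 0.5·(-60) = 60
A3: 0.5·230 + 0.5·0 = 115
Highest Hurwicz score = 115 → A3.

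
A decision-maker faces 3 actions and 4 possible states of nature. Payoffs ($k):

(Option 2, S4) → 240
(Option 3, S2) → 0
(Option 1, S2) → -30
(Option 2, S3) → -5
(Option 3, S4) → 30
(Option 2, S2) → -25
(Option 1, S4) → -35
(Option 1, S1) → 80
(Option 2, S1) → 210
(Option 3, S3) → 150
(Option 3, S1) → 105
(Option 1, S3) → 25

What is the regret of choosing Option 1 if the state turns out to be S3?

Best payoff under S3 is 150.
Regret = 150 − 25 = 125.

125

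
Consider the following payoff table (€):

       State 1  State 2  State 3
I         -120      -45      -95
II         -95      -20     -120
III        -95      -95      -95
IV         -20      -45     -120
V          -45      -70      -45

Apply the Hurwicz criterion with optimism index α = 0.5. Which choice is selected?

V

I: 0.5·(-45) + 0.5·(-120) = -82.5
II: 0.5·(-20) + 0.5·(-120) = -70
III: 0.5·(-95) + 0.5·(-95) = -95
IV: 0.5·(-20) + 0.5·(-120) = -70
V: 0.5·(-45) + 0.5·(-70) = -57.5
Highest Hurwicz score = -57.5 → V.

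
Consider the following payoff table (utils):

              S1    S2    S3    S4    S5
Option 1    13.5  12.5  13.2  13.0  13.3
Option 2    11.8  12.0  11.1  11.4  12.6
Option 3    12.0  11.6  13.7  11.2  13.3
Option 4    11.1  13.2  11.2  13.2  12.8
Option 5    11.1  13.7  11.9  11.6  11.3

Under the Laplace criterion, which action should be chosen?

Option 1

Row averages: Option 1=13.1, Option 2=11.78, Option 3=12.36, Option 4=12.3, Option 5=11.92
Highest average = 13.1 → Option 1.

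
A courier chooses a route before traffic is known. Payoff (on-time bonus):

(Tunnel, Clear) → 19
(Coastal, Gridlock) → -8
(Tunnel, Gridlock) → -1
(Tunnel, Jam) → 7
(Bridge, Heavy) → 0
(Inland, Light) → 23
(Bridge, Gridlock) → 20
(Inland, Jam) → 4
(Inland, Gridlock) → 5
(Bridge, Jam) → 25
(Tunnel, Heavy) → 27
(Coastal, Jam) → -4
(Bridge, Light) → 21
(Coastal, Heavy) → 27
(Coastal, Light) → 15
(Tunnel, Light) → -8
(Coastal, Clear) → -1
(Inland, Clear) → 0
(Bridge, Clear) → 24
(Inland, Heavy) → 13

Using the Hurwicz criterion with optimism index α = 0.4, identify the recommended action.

Bridge: 0.4·25 + 0.6·0 = 10
Tunnel: 0.4·27 + 0.6·(-8) = 6
Inland: 0.4·23 + 0.6·0 = 9.2
Coastal: 0.4·27 + 0.6·(-8) = 6
Highest Hurwicz score = 10 → Bridge.

Bridge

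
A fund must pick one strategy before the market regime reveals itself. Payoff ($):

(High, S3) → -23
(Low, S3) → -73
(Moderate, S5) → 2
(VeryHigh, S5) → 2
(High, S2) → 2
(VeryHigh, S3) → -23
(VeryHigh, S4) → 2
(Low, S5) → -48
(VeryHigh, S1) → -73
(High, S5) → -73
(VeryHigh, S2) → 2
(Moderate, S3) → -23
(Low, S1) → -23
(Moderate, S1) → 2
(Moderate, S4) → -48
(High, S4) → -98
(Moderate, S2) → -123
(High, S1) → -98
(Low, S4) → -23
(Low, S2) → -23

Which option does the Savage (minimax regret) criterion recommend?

Low

Column bests: S1=2, S2=2, S3=-23, S4=2, S5=2.
Low regrets: 25, 25, 50, 25, 50 → max 50
Moderate regrets: 0, 125, 0, 50, 0 → max 125
High regrets: 100, 0, 0, 100, 75 → max 100
VeryHigh regrets: 75, 0, 0, 0, 0 → max 75
Smallest max regret = 50 → Low.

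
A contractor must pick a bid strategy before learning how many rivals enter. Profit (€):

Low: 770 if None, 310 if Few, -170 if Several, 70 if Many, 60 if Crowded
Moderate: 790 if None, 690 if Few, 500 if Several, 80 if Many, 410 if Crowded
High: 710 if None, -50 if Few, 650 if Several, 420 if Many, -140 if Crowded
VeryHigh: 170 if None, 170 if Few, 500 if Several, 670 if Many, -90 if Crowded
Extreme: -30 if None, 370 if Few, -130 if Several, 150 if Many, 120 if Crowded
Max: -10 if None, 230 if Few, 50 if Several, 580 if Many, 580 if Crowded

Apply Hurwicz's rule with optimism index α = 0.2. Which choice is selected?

Moderate

Low: 0.2·770 + 0.8·(-170) = 18
Moderate: 0.2·790 + 0.8·80 = 222
High: 0.2·710 + 0.8·(-140) = 30
VeryHigh: 0.2·670 + 0.8·(-90) = 62
Extreme: 0.2·370 + 0.8·(-130) = -30
Max: 0.2·580 + 0.8·(-10) = 108
Highest Hurwicz score = 222 → Moderate.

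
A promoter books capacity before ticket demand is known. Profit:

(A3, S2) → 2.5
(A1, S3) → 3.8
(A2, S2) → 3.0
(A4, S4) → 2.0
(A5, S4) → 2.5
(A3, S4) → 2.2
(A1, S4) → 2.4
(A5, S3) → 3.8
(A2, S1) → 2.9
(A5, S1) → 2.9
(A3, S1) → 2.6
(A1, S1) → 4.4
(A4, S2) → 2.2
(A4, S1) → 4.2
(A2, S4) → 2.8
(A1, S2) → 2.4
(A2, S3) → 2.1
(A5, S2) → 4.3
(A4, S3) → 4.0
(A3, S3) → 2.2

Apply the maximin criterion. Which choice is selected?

A5

Row minima: A1=2.4, A2=2.1, A3=2.2, A4=2.0, A5=2.5
Best worst-case = 2.5 → A5.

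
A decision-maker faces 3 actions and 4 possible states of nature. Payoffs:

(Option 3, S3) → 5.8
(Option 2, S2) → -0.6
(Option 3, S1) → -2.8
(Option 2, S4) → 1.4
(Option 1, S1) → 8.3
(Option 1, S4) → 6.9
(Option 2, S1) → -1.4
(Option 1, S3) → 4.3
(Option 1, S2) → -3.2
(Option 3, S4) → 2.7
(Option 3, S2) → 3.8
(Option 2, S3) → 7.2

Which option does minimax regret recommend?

Column bests: S1=8.3, S2=3.8, S3=7.2, S4=6.9.
Option 1 regrets: 0.0, 7.0, 2.9, 0.0 → max 7.0
Option 2 regrets: 9.7, 4.4, 0.0, 5.5 → max 9.7
Option 3 regrets: 11.1, 0.0, 1.4, 4.2 → max 11.1
Smallest max regret = 7.0 → Option 1.

Option 1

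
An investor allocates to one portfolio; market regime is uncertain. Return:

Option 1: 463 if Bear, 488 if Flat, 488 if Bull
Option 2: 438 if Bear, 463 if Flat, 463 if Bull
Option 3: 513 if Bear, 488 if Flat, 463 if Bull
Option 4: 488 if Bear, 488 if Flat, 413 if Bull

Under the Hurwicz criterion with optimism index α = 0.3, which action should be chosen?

Option 1: 0.3·488 + 0.7·463 = 470.5
Option 2: 0.3·463 + 0.7·438 = 445.5
Option 3: 0.3·513 + 0.7·463 = 478
Option 4: 0.3·488 + 0.7·413 = 435.5
Highest Hurwicz score = 478 → Option 3.

Option 3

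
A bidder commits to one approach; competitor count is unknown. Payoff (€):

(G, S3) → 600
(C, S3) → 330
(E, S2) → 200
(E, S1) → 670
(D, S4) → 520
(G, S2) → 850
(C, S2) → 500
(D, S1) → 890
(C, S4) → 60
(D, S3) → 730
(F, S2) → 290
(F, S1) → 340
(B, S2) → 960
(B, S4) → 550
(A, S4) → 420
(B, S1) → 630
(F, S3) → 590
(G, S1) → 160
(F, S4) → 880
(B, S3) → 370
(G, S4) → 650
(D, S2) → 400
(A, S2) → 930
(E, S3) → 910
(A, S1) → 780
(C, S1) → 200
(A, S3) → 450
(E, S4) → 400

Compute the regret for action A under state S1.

Best payoff under S1 is 890.
Regret = 890 − 780 = 110.

110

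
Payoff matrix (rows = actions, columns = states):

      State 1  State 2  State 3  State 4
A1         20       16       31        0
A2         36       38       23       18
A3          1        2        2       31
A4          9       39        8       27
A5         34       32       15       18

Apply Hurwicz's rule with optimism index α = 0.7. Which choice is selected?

A1: 0.7·31 + 0.3·0 = 21.7
A2: 0.7·38 + 0.3·18 = 32
A3: 0.7·31 + 0.3·1 = 22
A4: 0.7·39 + 0.3·8 = 29.7
A5: 0.7·34 + 0.3·15 = 28.3
Highest Hurwicz score = 32 → A2.

A2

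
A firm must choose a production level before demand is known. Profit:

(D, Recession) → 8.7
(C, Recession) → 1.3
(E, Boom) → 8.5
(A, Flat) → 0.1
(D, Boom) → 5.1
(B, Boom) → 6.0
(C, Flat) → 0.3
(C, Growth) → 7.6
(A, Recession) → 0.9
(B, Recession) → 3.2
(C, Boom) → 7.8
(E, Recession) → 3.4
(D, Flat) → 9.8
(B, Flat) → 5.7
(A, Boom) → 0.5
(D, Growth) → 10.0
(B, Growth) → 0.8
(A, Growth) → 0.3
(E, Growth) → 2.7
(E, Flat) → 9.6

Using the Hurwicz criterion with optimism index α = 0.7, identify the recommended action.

D

A: 0.7·0.9 + 0.3·0.1 = 0.66
B: 0.7·6.0 + 0.3·0.8 = 4.44
C: 0.7·7.8 + 0.3·0.3 = 5.55
D: 0.7·10.0 + 0.3·5.1 = 8.53
E: 0.7·9.6 + 0.3·2.7 = 7.53
Highest Hurwicz score = 8.53 → D.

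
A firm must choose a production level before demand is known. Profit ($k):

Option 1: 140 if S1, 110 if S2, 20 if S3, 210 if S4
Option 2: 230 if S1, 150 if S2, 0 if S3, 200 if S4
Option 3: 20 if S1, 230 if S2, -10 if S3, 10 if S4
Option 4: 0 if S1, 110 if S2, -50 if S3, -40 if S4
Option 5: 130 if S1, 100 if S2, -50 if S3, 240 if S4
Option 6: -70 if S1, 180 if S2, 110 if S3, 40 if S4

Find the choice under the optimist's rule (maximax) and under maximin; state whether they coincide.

Row maxima: Option 1=210, Option 2=230, Option 3=230, Option 4=110, Option 5=240, Option 6=180
Best best-case = 240 → Option 5.
Row minima: Option 1=20, Option 2=0, Option 3=-10, Option 4=-50, Option 5=-50, Option 6=-70
Best worst-case = 20 → Option 1.

maximax → Option 5; maximin → Option 1 (disagree)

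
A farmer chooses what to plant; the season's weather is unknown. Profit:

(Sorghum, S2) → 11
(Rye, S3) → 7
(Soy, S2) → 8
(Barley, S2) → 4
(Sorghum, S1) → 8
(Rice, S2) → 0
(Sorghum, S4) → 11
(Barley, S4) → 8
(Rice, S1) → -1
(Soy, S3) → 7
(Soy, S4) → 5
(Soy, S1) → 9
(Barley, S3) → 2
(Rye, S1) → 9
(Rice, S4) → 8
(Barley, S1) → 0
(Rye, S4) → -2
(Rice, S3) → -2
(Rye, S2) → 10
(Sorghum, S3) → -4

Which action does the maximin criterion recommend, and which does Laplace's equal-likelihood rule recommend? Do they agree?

maximin → Soy; laplace → Soy (agree)

Row minima: Sorghum=-4, Rye=-2, Rice=-2, Barley=0, Soy=5
Best worst-case = 5 → Soy.
Row averages: Sorghum=6.5, Rye=6, Rice=1.25, Barley=3.5, Soy=7.25
Highest average = 7.25 → Soy.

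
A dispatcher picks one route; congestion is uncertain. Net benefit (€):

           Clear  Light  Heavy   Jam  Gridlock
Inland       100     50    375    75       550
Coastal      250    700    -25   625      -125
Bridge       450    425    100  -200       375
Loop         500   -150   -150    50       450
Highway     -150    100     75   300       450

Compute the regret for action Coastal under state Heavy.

Best payoff under Heavy is 375.
Regret = 375 − (-25) = 400.

400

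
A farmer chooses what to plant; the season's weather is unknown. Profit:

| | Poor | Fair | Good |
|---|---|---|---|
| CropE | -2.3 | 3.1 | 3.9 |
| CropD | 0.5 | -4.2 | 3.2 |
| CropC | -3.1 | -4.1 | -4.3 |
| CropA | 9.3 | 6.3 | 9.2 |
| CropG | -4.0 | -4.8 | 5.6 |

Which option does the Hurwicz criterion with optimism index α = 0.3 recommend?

CropA

CropE: 0.3·3.9 + 0.7·(-2.3) = -0.44
CropD: 0.3·3.2 + 0.7·(-4.2) = -1.98
CropC: 0.3·(-3.1) + 0.7·(-4.3) = -3.94
CropA: 0.3·9.3 + 0.7·6.3 = 7.2
CropG: 0.3·5.6 + 0.7·(-4.8) = -1.68
Highest Hurwicz score = 7.2 → CropA.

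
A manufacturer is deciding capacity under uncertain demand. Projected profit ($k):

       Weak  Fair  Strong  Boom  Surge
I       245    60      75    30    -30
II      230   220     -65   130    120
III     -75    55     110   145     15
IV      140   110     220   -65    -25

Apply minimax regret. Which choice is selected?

I

Column bests: Weak=245, Fair=220, Strong=220, Boom=145, Surge=120.
I regrets: 0, 160, 145, 115, 150 → max 160
II regrets: 15, 0, 285, 15, 0 → max 285
III regrets: 320, 165, 110, 0, 105 → max 320
IV regrets: 105, 110, 0, 210, 145 → max 210
Smallest max regret = 160 → I.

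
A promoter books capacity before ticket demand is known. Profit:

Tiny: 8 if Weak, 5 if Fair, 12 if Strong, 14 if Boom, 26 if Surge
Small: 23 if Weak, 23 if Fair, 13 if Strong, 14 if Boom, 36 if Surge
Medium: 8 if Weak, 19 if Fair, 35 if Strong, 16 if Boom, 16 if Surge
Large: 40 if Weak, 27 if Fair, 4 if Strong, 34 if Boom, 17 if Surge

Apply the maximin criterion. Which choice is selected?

Row minima: Tiny=5, Small=13, Medium=8, Large=4
Best worst-case = 13 → Small.

Small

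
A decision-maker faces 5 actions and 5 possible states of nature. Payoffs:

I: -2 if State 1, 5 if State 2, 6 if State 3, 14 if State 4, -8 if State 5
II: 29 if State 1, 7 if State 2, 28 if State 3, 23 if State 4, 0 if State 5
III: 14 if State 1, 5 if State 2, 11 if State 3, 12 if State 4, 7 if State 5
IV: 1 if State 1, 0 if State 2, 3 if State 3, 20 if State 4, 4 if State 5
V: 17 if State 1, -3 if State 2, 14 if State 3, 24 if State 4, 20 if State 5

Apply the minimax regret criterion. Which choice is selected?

V

Column bests: State 1=29, State 2=7, State 3=28, State 4=24, State 5=20.
I regrets: 31, 2, 22, 10, 28 → max 31
II regrets: 0, 0, 0, 1, 20 → max 20
III regrets: 15, 2, 17, 12, 13 → max 17
IV regrets: 28, 7, 25, 4, 16 → max 28
V regrets: 12, 10, 14, 0, 0 → max 14
Smallest max regret = 14 → V.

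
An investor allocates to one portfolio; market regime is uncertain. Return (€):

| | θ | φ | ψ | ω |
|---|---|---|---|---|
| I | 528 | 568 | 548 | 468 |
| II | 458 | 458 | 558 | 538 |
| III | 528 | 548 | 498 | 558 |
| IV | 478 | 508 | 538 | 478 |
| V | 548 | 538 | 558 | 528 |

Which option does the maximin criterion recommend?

V

Row minima: I=468, II=458, III=498, IV=478, V=528
Best worst-case = 528 → V.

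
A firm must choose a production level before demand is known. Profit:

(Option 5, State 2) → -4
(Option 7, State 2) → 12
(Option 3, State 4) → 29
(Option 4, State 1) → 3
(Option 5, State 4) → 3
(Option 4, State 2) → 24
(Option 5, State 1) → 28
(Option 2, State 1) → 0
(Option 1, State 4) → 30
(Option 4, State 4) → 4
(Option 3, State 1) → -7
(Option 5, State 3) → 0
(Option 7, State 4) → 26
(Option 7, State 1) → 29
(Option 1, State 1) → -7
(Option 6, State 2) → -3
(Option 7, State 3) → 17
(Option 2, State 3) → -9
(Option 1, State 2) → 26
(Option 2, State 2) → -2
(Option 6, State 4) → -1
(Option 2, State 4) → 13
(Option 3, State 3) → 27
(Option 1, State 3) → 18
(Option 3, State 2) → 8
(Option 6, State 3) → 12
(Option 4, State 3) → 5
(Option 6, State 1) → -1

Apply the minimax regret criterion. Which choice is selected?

Column bests: State 1=29, State 2=26, State 3=27, State 4=30.
Option 1 regrets: 36, 0, 9, 0 → max 36
Option 2 regrets: 29, 28, 36, 17 → max 36
Option 3 regrets: 36, 18, 0, 1 → max 36
Option 4 regrets: 26, 2, 22, 26 → max 26
Option 5 regrets: 1, 30, 27, 27 → max 30
Option 6 regrets: 30, 29, 15, 31 → max 31
Option 7 regrets: 0, 14, 10, 4 → max 14
Smallest max regret = 14 → Option 7.

Option 7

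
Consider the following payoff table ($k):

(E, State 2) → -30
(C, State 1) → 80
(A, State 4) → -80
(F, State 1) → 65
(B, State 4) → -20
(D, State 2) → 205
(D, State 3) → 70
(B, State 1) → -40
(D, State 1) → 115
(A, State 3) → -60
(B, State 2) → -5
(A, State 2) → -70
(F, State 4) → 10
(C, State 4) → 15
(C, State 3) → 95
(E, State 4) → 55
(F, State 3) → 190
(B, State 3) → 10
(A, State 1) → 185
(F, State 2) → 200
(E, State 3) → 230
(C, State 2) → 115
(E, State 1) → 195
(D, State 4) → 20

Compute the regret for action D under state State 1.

Best payoff under State 1 is 195.
Regret = 195 − 115 = 80.

80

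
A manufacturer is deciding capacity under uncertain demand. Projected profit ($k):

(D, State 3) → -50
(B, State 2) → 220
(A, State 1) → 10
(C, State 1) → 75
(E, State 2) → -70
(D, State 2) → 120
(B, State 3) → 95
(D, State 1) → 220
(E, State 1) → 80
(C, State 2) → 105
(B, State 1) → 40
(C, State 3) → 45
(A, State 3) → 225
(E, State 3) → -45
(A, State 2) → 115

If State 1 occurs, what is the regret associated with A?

Best payoff under State 1 is 220.
Regret = 220 − 10 = 210.

210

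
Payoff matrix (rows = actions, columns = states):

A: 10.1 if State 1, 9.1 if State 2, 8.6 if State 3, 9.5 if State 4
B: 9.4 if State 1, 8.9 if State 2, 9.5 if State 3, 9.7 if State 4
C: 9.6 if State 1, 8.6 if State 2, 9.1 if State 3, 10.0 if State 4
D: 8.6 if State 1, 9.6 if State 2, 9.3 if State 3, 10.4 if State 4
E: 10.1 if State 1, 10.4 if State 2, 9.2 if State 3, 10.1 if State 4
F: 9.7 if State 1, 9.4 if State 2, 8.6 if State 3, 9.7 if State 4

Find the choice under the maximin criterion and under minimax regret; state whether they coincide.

maximin → E; minimax regret → E (agree)

Row minima: A=8.6, B=8.9, C=8.6, D=8.6, E=9.2, F=8.6
Best worst-case = 9.2 → E.
Column bests: State 1=10.1, State 2=10.4, State 3=9.5, State 4=10.4.
A regrets: 0.0, 1.3, 0.9, 0.9 → max 1.3
B regrets: 0.7, 1.5, 0.0, 0.7 → max 1.5
C regrets: 0.5, 1.8, 0.4, 0.4 → max 1.8
D regrets: 1.5, 0.8, 0.2, 0.0 → max 1.5
E regrets: 0.0, 0.0, 0.3, 0.3 → max 0.3
F regrets: 0.4, 1.0, 0.9, 0.7 → max 1.0
Smallest max regret = 0.3 → E.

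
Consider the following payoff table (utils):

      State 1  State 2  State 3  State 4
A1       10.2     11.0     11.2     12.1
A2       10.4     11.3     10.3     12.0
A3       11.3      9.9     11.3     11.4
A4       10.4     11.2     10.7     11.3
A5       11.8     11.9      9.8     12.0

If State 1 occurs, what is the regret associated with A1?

1.6

Best payoff under State 1 is 11.8.
Regret = 11.8 − 10.2 = 1.6.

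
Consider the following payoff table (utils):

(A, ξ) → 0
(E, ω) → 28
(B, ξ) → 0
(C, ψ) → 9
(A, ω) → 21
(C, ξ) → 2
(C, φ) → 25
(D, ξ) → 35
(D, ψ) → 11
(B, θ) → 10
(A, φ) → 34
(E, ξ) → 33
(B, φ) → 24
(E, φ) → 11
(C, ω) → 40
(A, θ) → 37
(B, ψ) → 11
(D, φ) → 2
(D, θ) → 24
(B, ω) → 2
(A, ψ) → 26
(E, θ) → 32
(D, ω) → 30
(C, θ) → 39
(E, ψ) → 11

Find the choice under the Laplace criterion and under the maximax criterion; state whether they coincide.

laplace → A; maximax → C (disagree)

Row averages: A=23.6, B=9.4, C=23, D=20.4, E=23
Highest average = 23.6 → A.
Row maxima: A=37, B=24, C=40, D=35, E=33
Best best-case = 40 → C.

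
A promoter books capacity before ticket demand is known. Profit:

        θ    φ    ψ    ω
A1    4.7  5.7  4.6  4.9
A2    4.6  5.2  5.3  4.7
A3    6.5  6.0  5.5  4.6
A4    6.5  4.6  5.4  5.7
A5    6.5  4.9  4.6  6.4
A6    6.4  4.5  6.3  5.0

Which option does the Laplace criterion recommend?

Row averages: A1=4.975, A2=4.95, A3=5.65, A4=5.55, A5=5.6, A6=5.55
Highest average = 5.65 → A3.

A3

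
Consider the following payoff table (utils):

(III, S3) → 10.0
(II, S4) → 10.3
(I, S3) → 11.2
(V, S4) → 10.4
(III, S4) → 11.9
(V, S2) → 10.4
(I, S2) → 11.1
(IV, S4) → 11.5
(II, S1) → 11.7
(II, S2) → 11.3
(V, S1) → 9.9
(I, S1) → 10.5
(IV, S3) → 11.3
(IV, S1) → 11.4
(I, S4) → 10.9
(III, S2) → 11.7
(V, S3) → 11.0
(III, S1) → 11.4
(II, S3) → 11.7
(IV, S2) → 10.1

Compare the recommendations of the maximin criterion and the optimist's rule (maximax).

maximin → I; maximax → III (disagree)

Row minima: I=10.5, II=10.3, III=10.0, IV=10.1, V=9.9
Best worst-case = 10.5 → I.
Row maxima: I=11.2, II=11.7, III=11.9, IV=11.5, V=11.0
Best best-case = 11.9 → III.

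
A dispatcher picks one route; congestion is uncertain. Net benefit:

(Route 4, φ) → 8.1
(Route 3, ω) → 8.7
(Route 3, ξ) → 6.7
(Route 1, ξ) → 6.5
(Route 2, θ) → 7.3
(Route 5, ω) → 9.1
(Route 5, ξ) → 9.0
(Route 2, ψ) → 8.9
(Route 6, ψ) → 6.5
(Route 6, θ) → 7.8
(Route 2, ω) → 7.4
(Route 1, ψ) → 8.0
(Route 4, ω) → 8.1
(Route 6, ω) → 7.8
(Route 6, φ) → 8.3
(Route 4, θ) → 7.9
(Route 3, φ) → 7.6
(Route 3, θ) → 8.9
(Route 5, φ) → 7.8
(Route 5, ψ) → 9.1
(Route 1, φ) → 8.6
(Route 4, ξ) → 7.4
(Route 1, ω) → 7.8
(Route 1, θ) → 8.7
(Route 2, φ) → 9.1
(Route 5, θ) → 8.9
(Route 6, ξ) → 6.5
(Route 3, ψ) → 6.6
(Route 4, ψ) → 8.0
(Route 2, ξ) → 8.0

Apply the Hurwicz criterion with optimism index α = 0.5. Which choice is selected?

Route 5

Route 1: 0.5·8.7 + 0.5·6.5 = 7.6
Route 2: 0.5·9.1 + 0.5·7.3 = 8.2
Route 3: 0.5·8.9 + 0.5·6.6 = 7.75
Route 4: 0.5·8.1 + 0.5·7.4 = 7.75
Route 5: 0.5·9.1 + 0.5·7.8 = 8.45
Route 6: 0.5·8.3 + 0.5·6.5 = 7.4
Highest Hurwicz score = 8.45 → Route 5.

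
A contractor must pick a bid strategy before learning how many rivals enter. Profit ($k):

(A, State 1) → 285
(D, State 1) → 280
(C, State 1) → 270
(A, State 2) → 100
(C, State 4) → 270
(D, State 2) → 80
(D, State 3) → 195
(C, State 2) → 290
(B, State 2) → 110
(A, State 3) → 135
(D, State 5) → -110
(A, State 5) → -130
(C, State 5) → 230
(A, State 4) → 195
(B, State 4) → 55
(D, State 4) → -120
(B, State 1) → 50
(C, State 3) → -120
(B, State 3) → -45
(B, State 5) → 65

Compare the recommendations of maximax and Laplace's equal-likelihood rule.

Row maxima: A=285, B=110, C=290, D=280
Best best-case = 290 → C.
Row averages: A=117, B=47, C=188, D=65
Highest average = 188 → C.

maximax → C; laplace → C (agree)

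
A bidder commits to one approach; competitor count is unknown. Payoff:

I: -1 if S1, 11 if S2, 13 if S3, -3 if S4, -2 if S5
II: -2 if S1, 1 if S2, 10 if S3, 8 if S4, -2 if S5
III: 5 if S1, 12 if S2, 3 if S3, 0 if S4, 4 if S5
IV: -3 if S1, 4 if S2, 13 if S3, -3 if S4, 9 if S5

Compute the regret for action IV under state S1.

Best payoff under S1 is 5.
Regret = 5 − (-3) = 8.

8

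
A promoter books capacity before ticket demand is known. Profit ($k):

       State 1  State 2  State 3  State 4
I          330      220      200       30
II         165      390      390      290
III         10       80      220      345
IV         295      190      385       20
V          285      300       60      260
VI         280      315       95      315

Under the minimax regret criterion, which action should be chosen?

Column bests: State 1=330, State 2=390, State 3=390, State 4=345.
I regrets: 0, 170, 190, 315 → max 315
II regrets: 165, 0, 0, 55 → max 165
III regrets: 320, 310, 170, 0 → max 320
IV regrets: 35, 200, 5, 325 → max 325
V regrets: 45, 90, 330, 85 → max 330
VI regrets: 50, 75, 295, 30 → max 295
Smallest max regret = 165 → II.

II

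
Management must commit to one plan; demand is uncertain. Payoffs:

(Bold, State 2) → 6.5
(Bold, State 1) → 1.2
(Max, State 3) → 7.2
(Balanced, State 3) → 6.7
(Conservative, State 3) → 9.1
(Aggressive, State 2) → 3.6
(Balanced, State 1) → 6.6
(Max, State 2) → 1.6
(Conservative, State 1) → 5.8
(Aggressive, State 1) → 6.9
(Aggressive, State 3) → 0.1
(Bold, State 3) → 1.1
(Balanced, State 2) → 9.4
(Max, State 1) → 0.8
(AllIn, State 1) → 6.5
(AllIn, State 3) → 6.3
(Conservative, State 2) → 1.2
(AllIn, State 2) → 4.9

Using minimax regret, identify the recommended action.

Column bests: State 1=6.9, State 2=9.4, State 3=9.1.
Conservative regrets: 1.1, 8.2, 0.0 → max 8.2
Balanced regrets: 0.3, 0.0, 2.4 → max 2.4
Aggressive regrets: 0.0, 5.8, 9.0 → max 9.0
Bold regrets: 5.7, 2.9, 8.0 → max 8.0
AllIn regrets: 0.4, 4.5, 2.8 → max 4.5
Max regrets: 6.1, 7.8, 1.9 → max 7.8
Smallest max regret = 2.4 → Balanced.

Balanced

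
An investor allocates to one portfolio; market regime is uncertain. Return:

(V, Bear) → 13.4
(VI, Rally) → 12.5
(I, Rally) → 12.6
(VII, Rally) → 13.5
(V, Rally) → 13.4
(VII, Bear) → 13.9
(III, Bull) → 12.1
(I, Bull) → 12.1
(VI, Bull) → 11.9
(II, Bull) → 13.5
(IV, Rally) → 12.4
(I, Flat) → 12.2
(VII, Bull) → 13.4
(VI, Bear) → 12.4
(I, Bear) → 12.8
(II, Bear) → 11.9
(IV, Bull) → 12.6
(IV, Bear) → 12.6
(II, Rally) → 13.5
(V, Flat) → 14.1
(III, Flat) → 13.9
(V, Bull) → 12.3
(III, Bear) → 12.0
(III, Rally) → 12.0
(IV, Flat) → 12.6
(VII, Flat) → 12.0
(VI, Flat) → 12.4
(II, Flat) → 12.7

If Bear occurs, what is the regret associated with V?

0.5

Best payoff under Bear is 13.9.
Regret = 13.9 − 13.4 = 0.5.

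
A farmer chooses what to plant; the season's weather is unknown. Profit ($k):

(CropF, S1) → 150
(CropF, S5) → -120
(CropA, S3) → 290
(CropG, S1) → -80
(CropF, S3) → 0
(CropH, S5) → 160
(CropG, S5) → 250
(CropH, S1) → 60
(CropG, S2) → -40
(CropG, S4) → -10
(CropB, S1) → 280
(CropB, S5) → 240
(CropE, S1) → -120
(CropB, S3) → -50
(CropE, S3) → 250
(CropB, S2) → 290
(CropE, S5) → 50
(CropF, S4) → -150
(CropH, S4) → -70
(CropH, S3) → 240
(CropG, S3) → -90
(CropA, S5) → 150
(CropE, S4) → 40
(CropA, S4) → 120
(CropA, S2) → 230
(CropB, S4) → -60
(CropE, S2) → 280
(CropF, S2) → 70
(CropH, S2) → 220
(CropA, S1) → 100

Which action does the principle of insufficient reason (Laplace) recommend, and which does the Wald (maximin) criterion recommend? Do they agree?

Row averages: CropE=100, CropG=6, CropA=178, CropB=140, CropH=122, CropF=-10
Highest average = 178 → CropA.
Row minima: CropE=-120, CropG=-90, CropA=100, CropB=-60, CropH=-70, CropF=-150
Best worst-case = 100 → CropA.

laplace → CropA; maximin → CropA (agree)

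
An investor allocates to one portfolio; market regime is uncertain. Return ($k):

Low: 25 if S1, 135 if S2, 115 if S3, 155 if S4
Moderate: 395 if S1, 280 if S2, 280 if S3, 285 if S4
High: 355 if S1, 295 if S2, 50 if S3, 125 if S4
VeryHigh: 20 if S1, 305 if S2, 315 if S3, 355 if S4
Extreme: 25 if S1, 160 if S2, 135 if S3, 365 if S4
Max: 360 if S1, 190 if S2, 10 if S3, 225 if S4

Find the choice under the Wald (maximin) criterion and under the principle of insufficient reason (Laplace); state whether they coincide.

maximin → Moderate; laplace → Moderate (agree)

Row minima: Low=25, Moderate=280, High=50, VeryHigh=20, Extreme=25, Max=10
Best worst-case = 280 → Moderate.
Row averages: Low=107.5, Moderate=310, High=206.25, VeryHigh=248.75, Extreme=171.25, Max=196.25
Highest average = 310 → Moderate.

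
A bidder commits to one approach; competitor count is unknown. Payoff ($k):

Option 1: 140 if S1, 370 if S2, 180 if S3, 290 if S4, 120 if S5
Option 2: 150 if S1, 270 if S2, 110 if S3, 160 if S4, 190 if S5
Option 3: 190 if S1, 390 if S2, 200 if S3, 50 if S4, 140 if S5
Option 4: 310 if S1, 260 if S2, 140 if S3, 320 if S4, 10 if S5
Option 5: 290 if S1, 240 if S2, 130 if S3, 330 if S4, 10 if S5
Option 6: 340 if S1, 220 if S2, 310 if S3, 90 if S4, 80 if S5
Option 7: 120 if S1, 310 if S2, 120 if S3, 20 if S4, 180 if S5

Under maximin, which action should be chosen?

Option 1

Row minima: Option 1=120, Option 2=110, Option 3=50, Option 4=10, Option 5=10, Option 6=80, Option 7=20
Best worst-case = 120 → Option 1.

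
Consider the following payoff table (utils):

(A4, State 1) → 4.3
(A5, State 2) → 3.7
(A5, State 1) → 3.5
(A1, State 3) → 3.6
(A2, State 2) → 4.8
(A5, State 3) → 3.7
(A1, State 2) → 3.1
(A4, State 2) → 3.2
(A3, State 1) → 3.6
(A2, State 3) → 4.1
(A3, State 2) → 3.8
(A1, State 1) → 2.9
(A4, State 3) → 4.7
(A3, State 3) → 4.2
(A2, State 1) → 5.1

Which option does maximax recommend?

A2

Row maxima: A1=3.6, A2=5.1, A3=4.2, A4=4.7, A5=3.7
Best best-case = 5.1 → A2.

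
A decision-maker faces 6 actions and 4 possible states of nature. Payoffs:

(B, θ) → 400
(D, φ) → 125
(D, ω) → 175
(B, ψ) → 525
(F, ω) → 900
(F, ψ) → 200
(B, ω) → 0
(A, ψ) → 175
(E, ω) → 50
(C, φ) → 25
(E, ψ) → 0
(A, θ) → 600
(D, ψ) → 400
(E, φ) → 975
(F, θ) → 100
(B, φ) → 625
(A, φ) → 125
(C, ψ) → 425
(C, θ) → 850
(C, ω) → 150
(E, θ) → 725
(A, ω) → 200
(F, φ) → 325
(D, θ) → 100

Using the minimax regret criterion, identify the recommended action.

Column bests: θ=850, φ=975, ψ=525, ω=900.
A regrets: 250, 850, 350, 700 → max 850
B regrets: 450, 350, 0, 900 → max 900
C regrets: 0, 950, 100, 750 → max 950
D regrets: 750, 850, 125, 725 → max 850
E regrets: 125, 0, 525, 850 → max 850
F regrets: 750, 650, 325, 0 → max 750
Smallest max regret = 750 → F.

F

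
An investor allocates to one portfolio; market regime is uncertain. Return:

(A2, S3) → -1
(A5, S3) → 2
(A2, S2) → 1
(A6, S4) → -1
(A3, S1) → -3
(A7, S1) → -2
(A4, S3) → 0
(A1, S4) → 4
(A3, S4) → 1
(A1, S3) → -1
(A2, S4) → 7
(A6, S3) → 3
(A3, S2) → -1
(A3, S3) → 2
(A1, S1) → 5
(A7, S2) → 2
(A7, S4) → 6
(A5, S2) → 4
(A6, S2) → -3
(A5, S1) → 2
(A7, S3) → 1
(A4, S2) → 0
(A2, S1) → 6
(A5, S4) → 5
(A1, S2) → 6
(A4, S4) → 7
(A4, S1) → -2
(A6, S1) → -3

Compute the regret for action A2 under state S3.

4

Best payoff under S3 is 3.
Regret = 3 − (-1) = 4.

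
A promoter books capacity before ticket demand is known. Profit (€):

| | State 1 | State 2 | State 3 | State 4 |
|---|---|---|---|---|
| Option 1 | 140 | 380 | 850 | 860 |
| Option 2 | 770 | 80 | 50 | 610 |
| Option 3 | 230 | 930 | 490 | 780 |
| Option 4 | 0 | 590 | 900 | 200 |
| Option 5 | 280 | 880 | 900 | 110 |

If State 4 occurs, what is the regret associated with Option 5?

750

Best payoff under State 4 is 860.
Regret = 860 − 110 = 750.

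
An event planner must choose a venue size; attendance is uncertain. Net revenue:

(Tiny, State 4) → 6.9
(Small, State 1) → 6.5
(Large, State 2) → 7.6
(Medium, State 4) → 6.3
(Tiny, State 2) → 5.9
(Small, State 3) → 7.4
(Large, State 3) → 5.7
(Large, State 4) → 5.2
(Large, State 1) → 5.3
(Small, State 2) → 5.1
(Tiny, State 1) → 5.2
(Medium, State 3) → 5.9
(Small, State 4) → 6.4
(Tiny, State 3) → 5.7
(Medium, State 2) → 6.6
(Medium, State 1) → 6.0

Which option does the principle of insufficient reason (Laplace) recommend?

Small

Row averages: Tiny=5.925, Small=6.35, Medium=6.2, Large=5.95
Highest average = 6.35 → Small.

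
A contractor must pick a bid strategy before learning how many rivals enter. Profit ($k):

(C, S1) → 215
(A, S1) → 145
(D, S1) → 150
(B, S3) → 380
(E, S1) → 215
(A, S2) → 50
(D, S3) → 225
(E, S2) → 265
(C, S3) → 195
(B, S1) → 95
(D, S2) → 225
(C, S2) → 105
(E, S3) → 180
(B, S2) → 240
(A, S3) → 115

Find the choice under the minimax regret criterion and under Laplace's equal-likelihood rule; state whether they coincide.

Column bests: S1=215, S2=265, S3=380.
A regrets: 70, 215, 265 → max 265
B regrets: 120, 25, 0 → max 120
C regrets: 0, 160, 185 → max 185
D regrets: 65, 40, 155 → max 155
E regrets: 0, 0, 200 → max 200
Smallest max regret = 120 → B.
Row averages: A=310/3, B=715/3, C=515/3, D=200, E=220
Highest average = 715/3 → B.

minimax regret → B; laplace → B (agree)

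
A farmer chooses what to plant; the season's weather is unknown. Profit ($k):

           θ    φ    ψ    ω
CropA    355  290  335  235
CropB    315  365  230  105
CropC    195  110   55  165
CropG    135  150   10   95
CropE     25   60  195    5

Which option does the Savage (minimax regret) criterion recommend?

Column bests: θ=355, φ=365, ψ=335, ω=235.
CropA regrets: 0, 75, 0, 0 → max 75
CropB regrets: 40, 0, 105, 130 → max 130
CropC regrets: 160, 255, 280, 70 → max 280
CropG regrets: 220, 215, 325, 140 → max 325
CropE regrets: 330, 305, 140, 230 → max 330
Smallest max regret = 75 → CropA.

CropA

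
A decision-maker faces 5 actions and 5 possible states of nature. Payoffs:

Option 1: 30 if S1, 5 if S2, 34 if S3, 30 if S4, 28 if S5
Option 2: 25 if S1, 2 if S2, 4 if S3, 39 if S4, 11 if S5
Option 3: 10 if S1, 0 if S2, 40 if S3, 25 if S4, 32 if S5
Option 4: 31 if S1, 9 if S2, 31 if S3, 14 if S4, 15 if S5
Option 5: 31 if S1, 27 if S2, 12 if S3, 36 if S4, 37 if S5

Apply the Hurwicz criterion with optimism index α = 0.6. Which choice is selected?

Option 5

Option 1: 0.6·34 + 0.4·5 = 22.4
Option 2: 0.6·39 + 0.4·2 = 24.2
Option 3: 0.6·40 + 0.4·0 = 24
Option 4: 0.6·31 + 0.4·9 = 22.2
Option 5: 0.6·37 + 0.4·12 = 27
Highest Hurwicz score = 27 → Option 5.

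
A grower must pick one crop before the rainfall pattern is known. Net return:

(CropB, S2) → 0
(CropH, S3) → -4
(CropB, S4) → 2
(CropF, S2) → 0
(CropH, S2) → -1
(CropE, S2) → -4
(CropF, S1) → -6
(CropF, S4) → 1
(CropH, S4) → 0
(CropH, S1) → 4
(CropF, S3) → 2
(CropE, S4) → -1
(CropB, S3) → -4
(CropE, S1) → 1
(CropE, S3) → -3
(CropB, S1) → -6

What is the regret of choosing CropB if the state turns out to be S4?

Best payoff under S4 is 2.
Regret = 2 − 2 = 0.

0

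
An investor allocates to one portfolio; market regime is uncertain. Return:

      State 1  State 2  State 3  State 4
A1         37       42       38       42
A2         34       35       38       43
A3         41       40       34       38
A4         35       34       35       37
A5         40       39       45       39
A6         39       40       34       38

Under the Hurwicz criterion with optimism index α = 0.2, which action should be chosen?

A5

A1: 0.2·42 + 0.8·37 = 38
A2: 0.2·43 + 0.8·34 = 35.8
A3: 0.2·41 + 0.8·34 = 35.4
A4: 0.2·37 + 0.8·34 = 34.6
A5: 0.2·45 + 0.8·39 = 40.2
A6: 0.2·40 + 0.8·34 = 35.2
Highest Hurwicz score = 40.2 → A5.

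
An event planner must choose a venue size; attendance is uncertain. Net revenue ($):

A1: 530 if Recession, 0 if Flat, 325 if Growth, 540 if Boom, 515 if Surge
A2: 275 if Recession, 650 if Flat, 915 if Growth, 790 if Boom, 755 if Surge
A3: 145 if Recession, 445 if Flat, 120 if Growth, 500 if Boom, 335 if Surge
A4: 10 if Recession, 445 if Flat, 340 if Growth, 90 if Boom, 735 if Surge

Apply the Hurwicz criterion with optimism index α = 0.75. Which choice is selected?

A1: 0.75·540 + 0.25·0 = 405
A2: 0.75·915 + 0.25·275 = 755
A3: 0.75·500 + 0.25·120 = 405
A4: 0.75·735 + 0.25·10 = 553.75
Highest Hurwicz score = 755 → A2.

A2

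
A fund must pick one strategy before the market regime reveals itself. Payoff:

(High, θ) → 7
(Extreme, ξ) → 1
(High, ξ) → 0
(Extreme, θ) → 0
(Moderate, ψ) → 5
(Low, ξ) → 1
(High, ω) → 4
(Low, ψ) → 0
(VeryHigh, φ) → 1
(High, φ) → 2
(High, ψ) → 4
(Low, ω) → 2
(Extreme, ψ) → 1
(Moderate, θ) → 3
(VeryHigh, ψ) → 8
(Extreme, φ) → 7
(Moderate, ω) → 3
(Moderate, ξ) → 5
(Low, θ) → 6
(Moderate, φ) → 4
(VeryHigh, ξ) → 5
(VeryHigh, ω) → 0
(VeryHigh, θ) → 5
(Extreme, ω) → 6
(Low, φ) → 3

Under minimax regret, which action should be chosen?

Column bests: θ=7, φ=7, ψ=8, ω=6, ξ=5.
Low regrets: 1, 4, 8, 4, 4 → max 8
Moderate regrets: 4, 3, 3, 3, 0 → max 4
High regrets: 0, 5, 4, 2, 5 → max 5
VeryHigh regrets: 2, 6, 0, 6, 0 → max 6
Extreme regrets: 7, 0, 7, 0, 4 → max 7
Smallest max regret = 4 → Moderate.

Moderate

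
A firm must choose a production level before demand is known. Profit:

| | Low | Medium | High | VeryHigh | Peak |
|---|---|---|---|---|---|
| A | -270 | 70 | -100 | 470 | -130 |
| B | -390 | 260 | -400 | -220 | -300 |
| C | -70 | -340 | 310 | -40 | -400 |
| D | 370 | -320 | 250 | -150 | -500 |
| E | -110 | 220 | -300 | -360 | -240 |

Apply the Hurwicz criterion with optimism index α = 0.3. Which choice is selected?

A: 0.3·470 + 0.7·(-270) = -48
B: 0.3·260 + 0.7·(-400) = -202
C: 0.3·310 + 0.7·(-400) = -187
D: 0.3·370 + 0.7·(-500) = -239
E: 0.3·220 + 0.7·(-360) = -186
Highest Hurwicz score = -48 → A.

A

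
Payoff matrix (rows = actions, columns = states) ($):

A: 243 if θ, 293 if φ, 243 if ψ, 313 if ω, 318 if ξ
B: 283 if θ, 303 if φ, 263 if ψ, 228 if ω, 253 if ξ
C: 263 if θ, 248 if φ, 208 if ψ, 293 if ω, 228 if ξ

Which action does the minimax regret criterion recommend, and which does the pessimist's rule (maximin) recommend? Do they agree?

minimax regret → A; maximin → A (agree)

Column bests: θ=283, φ=303, ψ=263, ω=313, ξ=318.
A regrets: 40, 10, 20, 0, 0 → max 40
B regrets: 0, 0, 0, 85, 65 → max 85
C regrets: 20, 55, 55, 20, 90 → max 90
Smallest max regret = 40 → A.
Row minima: A=243, B=228, C=208
Best worst-case = 243 → A.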